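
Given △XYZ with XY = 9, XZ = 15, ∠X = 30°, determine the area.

When two sides and the included angle are known, the area formula is (1/2)ab sin(C).
The height from one side to the opposite vertex is 15 sin(30°) = 15/2.
Area = (1/2) * 9 * 15/2 = 135/4.

135/4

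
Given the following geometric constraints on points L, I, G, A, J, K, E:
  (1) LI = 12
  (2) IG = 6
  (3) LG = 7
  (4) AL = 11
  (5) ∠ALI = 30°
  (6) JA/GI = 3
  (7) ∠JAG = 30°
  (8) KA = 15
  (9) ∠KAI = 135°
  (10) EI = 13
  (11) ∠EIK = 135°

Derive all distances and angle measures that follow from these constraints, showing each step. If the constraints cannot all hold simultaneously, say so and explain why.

The constraints are consistent.

From the given relations:
  JA = 3·GI = 3·6 = 18

Step 1: From IL = 12, LA = 11, and ∠ILA = 30°, by the law of cosines:
  IA² = IL² + LA² - 2·IL·LA·cos(30°) = 144 + 121 - 228.6 = 36.37
  IA ≈ 6.03

Step 2: From LG = 7, LI = 12, GI = 6, by the inverse law of cosines:
  cos(∠GLI) = (LG² + LI² - GI²) / (2·LG·LI)
  ∠GLI = 20.85°

Step 3: From IG = 6, IL = 12, GL = 7, by the inverse law of cosines:
  cos(∠GIL) = (IG² + IL² - GL²) / (2·IG·IL)
  ∠GIL = 24.53°

Step 4: From GI = 6, GL = 7, IL = 12, by the inverse law of cosines:
  cos(∠IGL) = (GI² + GL² - IL²) / (2·GI·GL)
  ∠IGL = 134.62°

Step 5: From IA = 6.03, AK = 15, and ∠IAK = 135°, by the law of cosines:
  IK² = IA² + AK² - 2·IA·AK·cos(135°) = 36.37 + 225 + 127.9 = 389.3
  IK ≈ 19.73

Step 6: From IA = 6.03, IL = 12, AL = 11, by the inverse law of cosines:
  cos(∠AIL) = (IA² + IL² - AL²) / (2·IA·IL)
  ∠AIL = 65.78°

Step 7: From AI = 6.03, AL = 11, IL = 12, by the inverse law of cosines:
  cos(∠IAL) = (AI² + AL² - IL²) / (2·AI·AL)
  ∠IAL = 84.22°

Step 8: From KI = 19.73, IE = 13, and ∠KIE = 135°, by the law of cosines:
  KE² = KI² + IE² - 2·KI·IE·cos(135°) = 389.3 + 169 + 362.7 = 921
  KE ≈ 30.35

Step 9: From IA = 6.03, IK = 19.73, AK = 15, by the inverse law of cosines:
  cos(∠AIK) = (IA² + IK² - AK²) / (2·IA·IK)
  ∠AIK = 32.52°

Step 10: From KA = 15, KI = 19.73, AI = 6.03, by the inverse law of cosines:
  cos(∠AKI) = (KA² + KI² - AI²) / (2·KA·KI)
  ∠AKI = 12.48°

Step 11: From KE = 30.35, KI = 19.73, EI = 13, by the inverse law of cosines:
  cos(∠EKI) = (KE² + KI² - EI²) / (2·KE·KI)
  ∠EKI = 17.63°

Step 12: From EI = 13, EK = 30.35, IK = 19.73, by the inverse law of cosines:
  cos(∠IEK) = (EI² + EK² - IK²) / (2·EI·EK)
  ∠IEK = 27.37°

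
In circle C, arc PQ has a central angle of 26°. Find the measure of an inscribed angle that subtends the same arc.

An inscribed angle intercepts an arc from a point on the circle, while the central angle intercepts the same arc from the center.
The inscribed angle is always half the central angle: 26° / 2 = 13°.

13°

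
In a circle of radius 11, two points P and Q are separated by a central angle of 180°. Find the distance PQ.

Chord = 2(11) sin(90°) = 22

22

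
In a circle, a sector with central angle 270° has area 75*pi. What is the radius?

r² = 360 × 75*pi / (π × 270) = 100, so r = 10.

10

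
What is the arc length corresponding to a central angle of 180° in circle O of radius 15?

Arc length = 2π(15)(1/2) = 15*pi

15*pi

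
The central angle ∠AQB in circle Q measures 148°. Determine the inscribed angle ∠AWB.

By the inscribed angle theorem, the inscribed angle is half the central angle.
Inscribed angle = 148° / 2 = 74°

74°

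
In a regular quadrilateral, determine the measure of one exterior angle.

Each exterior angle of a regular n-gon is 360 / n.
For n = 4: 360 / 4 = 90 degrees.

90 degrees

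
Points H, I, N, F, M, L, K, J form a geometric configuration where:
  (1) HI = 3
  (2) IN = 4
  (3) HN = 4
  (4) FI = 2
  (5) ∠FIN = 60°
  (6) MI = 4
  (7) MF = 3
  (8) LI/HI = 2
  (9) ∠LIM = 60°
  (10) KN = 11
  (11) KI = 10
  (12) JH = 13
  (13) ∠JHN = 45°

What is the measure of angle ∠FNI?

Step 1: By the law of cosines on triangle NIF: NF² = 4² + 2² − 2·4·2·cos(60°) = 12, so NF = 2·√3.
Step 2: By the inverse law of cosines on triangle FNI: cos(∠FNI) = ((2·√3)² + 4² − 2²) / (2·2·√3·4) = 24/27.71 = 0.866, so ∠FNI = 30°.

Therefore, the measure of angle ∠FNI = 30°.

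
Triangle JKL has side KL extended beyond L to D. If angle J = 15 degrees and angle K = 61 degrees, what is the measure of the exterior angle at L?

Exterior angle = 15 + 61 = 76 degrees (exterior angle theorem).

76 degrees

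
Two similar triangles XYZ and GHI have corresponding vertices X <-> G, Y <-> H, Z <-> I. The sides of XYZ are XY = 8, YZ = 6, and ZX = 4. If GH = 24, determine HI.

k = 24/8 = 3. HI = 3 * 6 = 18.

18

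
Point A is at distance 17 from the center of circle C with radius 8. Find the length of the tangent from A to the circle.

tangent = √(d² - r²) = √(17² - 8²) = √(289 - 64) = √225 = 15

15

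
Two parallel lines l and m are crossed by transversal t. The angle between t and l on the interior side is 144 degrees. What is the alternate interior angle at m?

Alternate interior angles are equal: 144 degrees.

144 degrees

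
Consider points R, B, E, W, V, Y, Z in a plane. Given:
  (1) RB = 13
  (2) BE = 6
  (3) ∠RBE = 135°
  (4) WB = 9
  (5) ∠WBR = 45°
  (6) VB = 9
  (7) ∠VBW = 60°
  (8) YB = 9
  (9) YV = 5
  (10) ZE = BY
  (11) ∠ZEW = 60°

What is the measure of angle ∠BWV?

Step 1: By the law of cosines on triangle WBV: WV² = 9² + 9² − 2·9·9·cos(60°) = 81, so WV = 9.
Step 2: By the inverse law of cosines on triangle BWV: cos(∠BWV) = (9² + 9² − 9²) / (2·9·9) = 81/162 = 0.5, so ∠BWV = 60°.

Therefore, the measure of angle ∠BWV = 60°.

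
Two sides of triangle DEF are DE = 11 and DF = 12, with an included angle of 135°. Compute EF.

By the law of cosines: EF^2 = DE^2 + DF^2 - 2*DE*DF*cos(D)
EF^2 = 11^2 + 12^2 - 2*11*12*cos(135°)
EF^2 = 121 + 144 - 264*(-sqrt(2)/2)
EF^2 = 132*sqrt(2) + 265
EF = sqrt(132*sqrt(2) + 265)

sqrt(132*sqrt(2) + 265)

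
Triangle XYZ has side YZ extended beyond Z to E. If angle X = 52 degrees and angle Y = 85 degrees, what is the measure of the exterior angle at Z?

The interior angle at Z is 180 - 52 - 85 = 43 degrees.
The exterior angle and interior angle at Z are supplementary:
Exterior angle = 180 - 43 = 137 degrees.

137 degrees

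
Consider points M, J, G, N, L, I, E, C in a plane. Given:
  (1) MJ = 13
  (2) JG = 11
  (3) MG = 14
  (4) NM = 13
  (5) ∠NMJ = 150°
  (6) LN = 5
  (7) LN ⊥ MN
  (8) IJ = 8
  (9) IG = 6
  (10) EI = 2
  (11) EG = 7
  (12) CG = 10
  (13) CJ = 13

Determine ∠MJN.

Step 1: By the law of cosines on triangle JMN: JN² = 13² + 13² − 2·13·13·cos(150°) = 630.72, so JN ≈ 25.11.
Step 2: By the inverse law of cosines on triangle MJN: cos(∠MJN) = (13² + 25.11² − 13²) / (2·13·25.11) = 630.72/652.97 = 0.9659, so ∠MJN = 15°.

Therefore, the measure of angle ∠MJN = 15°.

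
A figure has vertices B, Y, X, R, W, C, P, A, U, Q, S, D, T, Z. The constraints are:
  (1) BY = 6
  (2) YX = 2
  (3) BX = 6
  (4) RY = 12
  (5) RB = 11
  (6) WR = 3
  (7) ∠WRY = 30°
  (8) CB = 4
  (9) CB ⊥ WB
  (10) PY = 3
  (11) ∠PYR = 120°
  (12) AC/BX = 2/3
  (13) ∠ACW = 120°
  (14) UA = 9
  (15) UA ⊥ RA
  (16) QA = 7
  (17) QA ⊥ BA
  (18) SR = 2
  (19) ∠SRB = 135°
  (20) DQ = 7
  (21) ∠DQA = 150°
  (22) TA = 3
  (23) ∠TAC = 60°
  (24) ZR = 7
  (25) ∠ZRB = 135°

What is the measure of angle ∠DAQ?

Step 1: By the law of cosines on triangle AQD: AD² = 7² + 7² − 2·7·7·cos(150°) = 182.87, so AD ≈ 13.52.
Step 2: By the inverse law of cosines on triangle DAQ: cos(∠DAQ) = (13.52² + 7² − 7²) / (2·13.52·7) = 182.87/189.32 = 0.9659, so ∠DAQ = 15°.

Therefore, the measure of angle ∠DAQ = 15°.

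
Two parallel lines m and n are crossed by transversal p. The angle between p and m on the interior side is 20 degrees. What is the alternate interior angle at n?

Alternate interior angles lie on opposite sides of the transversal, between the parallel lines.
By the alternate interior angle theorem, they are equal: 20 degrees.

20 degrees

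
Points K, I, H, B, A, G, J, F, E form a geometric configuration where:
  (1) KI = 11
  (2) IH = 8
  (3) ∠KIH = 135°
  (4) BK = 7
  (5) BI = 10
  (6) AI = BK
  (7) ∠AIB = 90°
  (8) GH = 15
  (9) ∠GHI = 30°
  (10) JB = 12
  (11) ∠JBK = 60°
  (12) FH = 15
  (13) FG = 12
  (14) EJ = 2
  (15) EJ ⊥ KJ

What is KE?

Step 1: By the law of cosines on triangle JBK: JK² = 12² + 7² − 2·12·7·cos(60°) = 109, so JK = √109.
Step 2: By the law of cosines on triangle KJE: KE² = √109² + 2² − 2·√109·2·cos(90°) = 113, so KE = √113.

Therefore, the length of KE = √113.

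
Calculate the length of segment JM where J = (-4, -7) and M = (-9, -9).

d = sqrt((-5)^2 + (-2)^2) = sqrt(29)

sqrt(29)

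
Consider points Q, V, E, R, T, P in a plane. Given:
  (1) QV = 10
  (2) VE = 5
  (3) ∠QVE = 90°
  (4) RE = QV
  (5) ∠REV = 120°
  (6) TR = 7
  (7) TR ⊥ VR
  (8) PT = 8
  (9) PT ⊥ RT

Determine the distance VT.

From the given relations: RE = QV = 10.
Step 1: By the law of cosines on triangle VER: VR² = 5² + 10² − 2·5·10·cos(120°) = 175, so VR = 5·√7.
Step 2: By the law of cosines on triangle VRT: VT² = (5·√7)² + 7² − 2·5·√7·7·cos(90°) = 224, so VT = 4·√14.

Therefore, the length of VT = 4·√14.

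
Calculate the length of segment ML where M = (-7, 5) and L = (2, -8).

d = sqrt((2 - -7)^2 + (-8 - 5)^2)
d = sqrt(9^2 + -13^2)
d = sqrt(81 + 169)
d = sqrt(250) = 5*sqrt(10)

5*sqrt(10)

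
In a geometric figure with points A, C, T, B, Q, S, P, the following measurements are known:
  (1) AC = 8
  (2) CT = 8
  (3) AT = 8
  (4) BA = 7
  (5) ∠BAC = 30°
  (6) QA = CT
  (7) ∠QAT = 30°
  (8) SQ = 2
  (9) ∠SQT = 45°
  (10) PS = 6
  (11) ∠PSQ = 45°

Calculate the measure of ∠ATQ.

From the given relations: QA = CT = 8.
Step 1: By the law of cosines on triangle TAQ: TQ² = 8² + 8² − 2·8·8·cos(30°) = 17.15, so TQ ≈ 4.14.
Step 2: By the inverse law of cosines on triangle ATQ: cos(∠ATQ) = (8² + 4.14² − 8²) / (2·8·4.14) = 17.15/66.26 = 0.2588, so ∠ATQ = 75°.

Therefore, the measure of angle ∠ATQ = 75°.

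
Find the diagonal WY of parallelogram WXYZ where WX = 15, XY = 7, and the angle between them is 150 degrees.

Law of cosines: d^2 = 15^2 + 7^2 - 2(15)(7)cos(150°) = 105*sqrt(3) + 274, so d = sqrt(105*sqrt(3) + 274).

sqrt(105*sqrt(3) + 274)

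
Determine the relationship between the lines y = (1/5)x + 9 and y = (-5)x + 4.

Slope of line 1: m1 = 1/5
Slope of line 2: m2 = -5
m1 * m2 = -1, so perpendicular.

Perpendicular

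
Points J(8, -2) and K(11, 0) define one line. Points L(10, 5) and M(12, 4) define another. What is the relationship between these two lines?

Slope of line 1: m1 = (0 - -2)/(11 - 8) = 2/3 = 2/3
Slope of line 2: m2 = (4 - 5)/(12 - 10) = -1/2 = -1/2
m1 != m2 and m1*m2 = -1/3 != -1. Neither.

Neither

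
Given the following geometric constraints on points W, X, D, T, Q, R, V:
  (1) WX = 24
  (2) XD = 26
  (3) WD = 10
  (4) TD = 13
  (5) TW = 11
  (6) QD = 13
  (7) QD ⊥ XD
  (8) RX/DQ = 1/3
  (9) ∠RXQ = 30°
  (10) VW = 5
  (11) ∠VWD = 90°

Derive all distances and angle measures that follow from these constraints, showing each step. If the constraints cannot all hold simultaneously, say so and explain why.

The constraints are consistent.

From the given relations:
  RX = 1/3·DQ = 1/3·13 ≈ 4.33

Step 1: From XD = 26, DQ = 13, and ∠XDQ = 90°, by the law of cosines:
  XQ² = XD² + DQ² - 2·XD·DQ·cos(90°) = 676 + 169 - 0 = 845
  XQ = 13·√5

Step 2: From DW = 10, WV = 5, and ∠DWV = 90°, by the law of cosines:
  DV² = DW² + WV² - 2·DW·WV·cos(90°) = 100 + 25 - 0 = 125
  DV = 5·√5

Step 3: From WD = 10, WT = 11, DT = 13, by the inverse law of cosines:
  cos(∠DWT) = (WD² + WT² - DT²) / (2·WD·WT)
  ∠DWT = 76.33°

Step 4: From WD = 10, WX = 24, DX = 26, by the inverse law of cosines:
  cos(∠DWX) = (WD² + WX² - DX²) / (2·WD·WX)
  ∠DWX = 90°

Step 5: From XD = 26, XW = 24, DW = 10, by the inverse law of cosines:
  cos(∠DXW) = (XD² + XW² - DW²) / (2·XD·XW)
  ∠DXW = 22.62°

Step 6: From DT = 13, DW = 10, TW = 11, by the inverse law of cosines:
  cos(∠TDW) = (DT² + DW² - TW²) / (2·DT·DW)
  ∠TDW = 55.3°

Step 7: From DW = 10, DX = 26, WX = 24, by the inverse law of cosines:
  cos(∠WDX) = (DW² + DX² - WX²) / (2·DW·DX)
  ∠WDX = 67.38°

Step 8: From TD = 13, TW = 11, DW = 10, by the inverse law of cosines:
  cos(∠DTW) = (TD² + TW² - DW²) / (2·TD·TW)
  ∠DTW = 48.37°

Step 9: From QX = 13·√5, XR = 4.33, and ∠QXR = 30°, by the law of cosines:
  QR² = QX² + XR² - 2·QX·XR·cos(30°) = 845 + 18.78 - 218.2 = 645.6
  QR ≈ 25.41

Step 10: From XD = 26, XQ = 13·√5, DQ = 13, by the inverse law of cosines:
  cos(∠DXQ) = (XD² + XQ² - DQ²) / (2·XD·XQ)
  ∠DXQ = 26.57°

Step 11: From DV = 5·√5, DW = 10, VW = 5, by the inverse law of cosines:
  cos(∠VDW) = (DV² + DW² - VW²) / (2·DV·DW)
  ∠VDW = 26.57°

Step 12: From QD = 13, QX = 13·√5, DX = 26, by the inverse law of cosines:
  cos(∠DQX) = (QD² + QX² - DX²) / (2·QD·QX)
  ∠DQX = 63.43°

Step 13: From VD = 5·√5, VW = 5, DW = 10, by the inverse law of cosines:
  cos(∠DVW) = (VD² + VW² - DW²) / (2·VD·VW)
  ∠DVW = 63.43°

Step 14: From QR = 25.41, QX = 13·√5, RX = 4.33, by the inverse law of cosines:
  cos(∠RQX) = (QR² + QX² - RX²) / (2·QR·QX)
  ∠RQX = 4.89°

Step 15: From RQ = 25.41, RX = 4.33, QX = 13·√5, by the inverse law of cosines:
  cos(∠QRX) = (RQ² + RX² - QX²) / (2·RQ·RX)
  ∠QRX = 145.11°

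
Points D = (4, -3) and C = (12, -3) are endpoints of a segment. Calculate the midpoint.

M = ((x₁ + x₂)/2, (y₁ + y₂)/2)
= ((4 + 12)/2, (-3 + -3)/2)
= (16/2, -6/2) = (8, -3)

(8, -3)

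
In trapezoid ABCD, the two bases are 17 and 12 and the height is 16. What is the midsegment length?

midsegment = (17 + 12) / 2 = 29 / 2 = 29/2

29/2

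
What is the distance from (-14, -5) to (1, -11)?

d = sqrt((15)^2 + (-6)^2) = sqrt(261) = 3*sqrt(29)

3*sqrt(29)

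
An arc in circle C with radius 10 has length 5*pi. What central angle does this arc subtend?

The full circumference is 2πr = 20*pi.
The arc is 5*pi / 20*pi = 1/4 of the full circle.
So the central angle = 1/4 × 360° = 90°.

90°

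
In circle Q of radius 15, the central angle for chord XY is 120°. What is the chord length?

Chord length = 2r sin(θ/2)
= 2 × 15 × sin(120°/2)
= 2 × 15 × sin(60°)
= 15*sqrt(3)

15*sqrt(3)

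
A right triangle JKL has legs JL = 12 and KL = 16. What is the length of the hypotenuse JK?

JK = sqrt(12^2 + 16^2) = sqrt(400) = 20

20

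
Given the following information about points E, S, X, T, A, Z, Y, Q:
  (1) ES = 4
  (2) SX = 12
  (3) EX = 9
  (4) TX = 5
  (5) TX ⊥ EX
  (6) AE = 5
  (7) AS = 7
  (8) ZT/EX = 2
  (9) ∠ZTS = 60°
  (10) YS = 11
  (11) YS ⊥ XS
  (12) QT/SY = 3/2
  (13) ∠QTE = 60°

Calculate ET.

Step 1: By the law of cosines on triangle EXT: ET² = 9² + 5² − 2·9·5·cos(90°) = 106, so ET = √106.

Therefore, the length of ET = √106.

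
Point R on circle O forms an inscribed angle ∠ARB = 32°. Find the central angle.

By the inscribed angle theorem, the central angle is twice the inscribed angle.
Central angle = 2 × 32° = 64°

64°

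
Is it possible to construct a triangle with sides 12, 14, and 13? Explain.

Sort the sides: 12, 13, 14.
It suffices to check that the sum of the two smallest exceeds the largest:
12 + 13 = 25 > 14. ✓
Yes, a valid triangle can be formed.

Yes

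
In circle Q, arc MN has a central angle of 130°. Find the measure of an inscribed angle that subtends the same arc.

By the inscribed angle theorem, the inscribed angle is half the central angle.
Inscribed angle = 130° / 2 = 65°

65°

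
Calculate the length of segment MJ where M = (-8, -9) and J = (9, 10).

d = sqrt((9 - -8)^2 + (10 - -9)^2)
d = sqrt(17^2 + 19^2)
d = sqrt(289 + 361)
d = sqrt(650) = 5*sqrt(26)

5*sqrt(26)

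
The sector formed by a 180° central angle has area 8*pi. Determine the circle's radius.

r² = 360 × 8*pi / (π × 180) = 16, so r = 4.

4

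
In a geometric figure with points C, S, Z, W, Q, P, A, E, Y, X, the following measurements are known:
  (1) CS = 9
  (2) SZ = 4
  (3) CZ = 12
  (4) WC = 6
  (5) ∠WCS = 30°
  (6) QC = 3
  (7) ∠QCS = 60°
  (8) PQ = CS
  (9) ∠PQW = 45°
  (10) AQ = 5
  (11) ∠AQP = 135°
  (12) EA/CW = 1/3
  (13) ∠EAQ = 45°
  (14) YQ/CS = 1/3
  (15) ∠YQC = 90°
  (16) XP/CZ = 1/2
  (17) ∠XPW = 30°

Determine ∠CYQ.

From the given relations: YQ = 1/3·CS = 1/3·9 = 3.
Step 1: By the law of cosines on triangle YQC: YC² = 3² + 3² − 2·3·3·cos(90°) = 18, so YC = 3·√2.
Step 2: By the inverse law of cosines on triangle CYQ: cos(∠CYQ) = ((3·√2)² + 3² − 3²) / (2·3·√2·3) = 18/25.46 = 0.7071, so ∠CYQ = 45°.

Therefore, the measure of angle ∠CYQ = 45°.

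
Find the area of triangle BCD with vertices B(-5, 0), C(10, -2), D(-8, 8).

Shoelace: Area = (1/2)|-5(-2-8) + 10(8-0) + -8(0--2)| = (1/2)(114) = 57

57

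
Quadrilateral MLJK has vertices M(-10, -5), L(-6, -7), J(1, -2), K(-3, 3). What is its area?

Shoelace: sum of cross terms = 101, Area = (1/2)|101| = 101/2

101/2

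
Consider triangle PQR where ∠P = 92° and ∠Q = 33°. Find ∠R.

The interior angles sum to 180°: angle R = 180 - 92 - 33 = 55°.
The triangle is obtuse (angles 92°, 33°, 55°).

55 degrees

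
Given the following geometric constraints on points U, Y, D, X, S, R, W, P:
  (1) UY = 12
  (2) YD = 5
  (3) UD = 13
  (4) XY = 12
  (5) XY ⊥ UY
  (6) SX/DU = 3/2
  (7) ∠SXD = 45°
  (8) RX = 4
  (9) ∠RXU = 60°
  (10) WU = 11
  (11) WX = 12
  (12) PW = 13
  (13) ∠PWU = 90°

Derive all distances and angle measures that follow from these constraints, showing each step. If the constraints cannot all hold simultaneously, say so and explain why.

The constraints are consistent.

From the given relations:
  SX = 3/2·DU = 3/2·13 ≈ 19.5

Step 1: From UY = 12, YX = 12, and ∠UYX = 90°, by the law of cosines:
  UX² = UY² + YX² - 2·UY·YX·cos(90°) = 144 + 144 - 0 = 288
  UX = 12·√2

Step 2: From UW = 11, WP = 13, and ∠UWP = 90°, by the law of cosines:
  UP² = UW² + WP² - 2·UW·WP·cos(90°) = 121 + 169 - 0 = 290
  UP ≈ 17.03

Step 3: From UD = 13, UY = 12, DY = 5, by the inverse law of cosines:
  cos(∠DUY) = (UD² + UY² - DY²) / (2·UD·UY)
  ∠DUY = 22.62°

Step 4: From YD = 5, YU = 12, DU = 13, by the inverse law of cosines:
  cos(∠DYU) = (YD² + YU² - DU²) / (2·YD·YU)
  ∠DYU = 90°

Step 5: From DU = 13, DY = 5, UY = 12, by the inverse law of cosines:
  cos(∠UDY) = (DU² + DY² - UY²) / (2·DU·DY)
  ∠UDY = 67.38°

Step 6: From UX = 12·√2, XR = 4, and ∠UXR = 60°, by the law of cosines:
  UR² = UX² + XR² - 2·UX·XR·cos(60°) = 288 + 16 - 67.88 = 236.1
  UR ≈ 15.37

Step 7: From UP = 17.03, UW = 11, PW = 13, by the inverse law of cosines:
  cos(∠PUW) = (UP² + UW² - PW²) / (2·UP·UW)
  ∠PUW = 49.76°

Step 8: From UW = 11, UX = 12·√2, WX = 12, by the inverse law of cosines:
  cos(∠WUX) = (UW² + UX² - WX²) / (2·UW·UX)
  ∠WUX = 44.78°

Step 9: From UX = 12·√2, UY = 12, XY = 12, by the inverse law of cosines:
  cos(∠XUY) = (UX² + UY² - XY²) / (2·UX·UY)
  ∠XUY = 45°

Step 10: From XU = 12·√2, XW = 12, UW = 11, by the inverse law of cosines:
  cos(∠UXW) = (XU² + XW² - UW²) / (2·XU·XW)
  ∠UXW = 40.22°

Step 11: From XU = 12·√2, XY = 12, UY = 12, by the inverse law of cosines:
  cos(∠UXY) = (XU² + XY² - UY²) / (2·XU·XY)
  ∠UXY = 45°

Step 12: From WU = 11, WX = 12, UX = 12·√2, by the inverse law of cosines:
  cos(∠UWX) = (WU² + WX² - UX²) / (2·WU·WX)
  ∠UWX = 95°

Step 13: From PU = 17.03, PW = 13, UW = 11, by the inverse law of cosines:
  cos(∠UPW) = (PU² + PW² - UW²) / (2·PU·PW)
  ∠UPW = 40.24°

Step 14: From UR = 15.37, UX = 12·√2, RX = 4, by the inverse law of cosines:
  cos(∠RUX) = (UR² + UX² - RX²) / (2·UR·UX)
  ∠RUX = 13.03°

Step 15: From RU = 15.37, RX = 4, UX = 12·√2, by the inverse law of cosines:
  cos(∠URX) = (RU² + RX² - UX²) / (2·RU·RX)
  ∠URX = 106.97°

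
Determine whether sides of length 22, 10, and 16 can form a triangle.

Check all three triangle inequalities:
22 + 10 = 32 > 16 ✓
22 + 16 = 38 > 10 ✓
10 + 16 = 26 > 22 ✓
All conditions hold, so these sides form a valid triangle.

Yes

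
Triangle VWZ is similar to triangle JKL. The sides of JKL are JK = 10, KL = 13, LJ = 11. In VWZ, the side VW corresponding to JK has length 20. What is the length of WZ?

k = 20/10 = 2. WZ = 2 * 13 = 26.

26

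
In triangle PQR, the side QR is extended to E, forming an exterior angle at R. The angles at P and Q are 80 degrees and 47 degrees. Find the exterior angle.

By the exterior angle theorem, an exterior angle of a triangle equals the sum of the two remote interior angles.
Exterior angle = angle P + angle Q
Exterior angle = 80 + 47 = 127 degrees

127 degrees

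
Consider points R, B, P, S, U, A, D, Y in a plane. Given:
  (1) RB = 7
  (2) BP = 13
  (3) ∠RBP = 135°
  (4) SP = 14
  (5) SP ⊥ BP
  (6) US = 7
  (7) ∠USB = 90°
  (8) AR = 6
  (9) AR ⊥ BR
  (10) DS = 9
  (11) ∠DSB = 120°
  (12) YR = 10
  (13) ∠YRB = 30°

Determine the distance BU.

Step 1: By the law of cosines on triangle BPS: BS² = 13² + 14² − 2·13·14·cos(90°) = 365, so BS ≈ 19.1.
Step 2: By the law of cosines on triangle BSU: BU² = 19.1² + 7² − 2·19.1·7·cos(90°) = 414, so BU = 3·√46.

Therefore, the length of BU = 3·√46.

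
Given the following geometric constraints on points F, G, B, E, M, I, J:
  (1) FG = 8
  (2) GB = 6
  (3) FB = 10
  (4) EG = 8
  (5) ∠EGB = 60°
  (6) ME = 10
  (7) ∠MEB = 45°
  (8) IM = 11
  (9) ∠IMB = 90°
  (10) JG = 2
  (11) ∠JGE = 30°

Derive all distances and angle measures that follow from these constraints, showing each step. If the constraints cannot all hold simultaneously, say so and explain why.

The constraints are consistent.

Step 1: From BG = 6, GE = 8, and ∠BGE = 60°, by the law of cosines:
  BE² = BG² + GE² - 2·BG·GE·cos(60°) = 36 + 64 - 48 = 52
  BE = 2·√13

Step 2: From EG = 8, GJ = 2, and ∠EGJ = 30°, by the law of cosines:
  EJ² = EG² + GJ² - 2·EG·GJ·cos(30°) = 64 + 4 - 27.71 = 40.29
  EJ ≈ 6.35

Step 3: From FB = 10, FG = 8, BG = 6, by the inverse law of cosines:
  cos(∠BFG) = (FB² + FG² - BG²) / (2·FB·FG)
  ∠BFG = 36.87°

Step 4: From GB = 6, GF = 8, BF = 10, by the inverse law of cosines:
  cos(∠BGF) = (GB² + GF² - BF²) / (2·GB·GF)
  ∠BGF = 90°

Step 5: From BF = 10, BG = 6, FG = 8, by the inverse law of cosines:
  cos(∠FBG) = (BF² + BG² - FG²) / (2·BF·BG)
  ∠FBG = 53.13°

Step 6: From BE = 2·√13, EM = 10, and ∠BEM = 45°, by the law of cosines:
  BM² = BE² + EM² - 2·BE·EM·cos(45°) = 52 + 100 - 102 = 50.02
  BM ≈ 7.07

Step 7: From BE = 2·√13, BG = 6, EG = 8, by the inverse law of cosines:
  cos(∠EBG) = (BE² + BG² - EG²) / (2·BE·BG)
  ∠EBG = 73.9°

Step 8: From EB = 2·√13, EG = 8, BG = 6, by the inverse law of cosines:
  cos(∠BEG) = (EB² + EG² - BG²) / (2·EB·EG)
  ∠BEG = 46.1°

Step 9: From EG = 8, EJ = 6.35, GJ = 2, by the inverse law of cosines:
  cos(∠GEJ) = (EG² + EJ² - GJ²) / (2·EG·EJ)
  ∠GEJ = 9.06°

Step 10: From JE = 6.35, JG = 2, EG = 8, by the inverse law of cosines:
  cos(∠EJG) = (JE² + JG² - EG²) / (2·JE·JG)
  ∠EJG = 140.94°

Step 11: From BM = 7.07, MI = 11, and ∠BMI = 90°, by the law of cosines:
  BI² = BM² + MI² - 2·BM·MI·cos(90°) = 50.02 + 121 - 0 = 171
  BI ≈ 13.08

Step 12: From BE = 2·√13, BM = 7.07, EM = 10, by the inverse law of cosines:
  cos(∠EBM) = (BE² + BM² - EM²) / (2·BE·BM)
  ∠EBM = 88.87°

Step 13: From MB = 7.07, ME = 10, BE = 2·√13, by the inverse law of cosines:
  cos(∠BME) = (MB² + ME² - BE²) / (2·MB·ME)
  ∠BME = 46.13°

Step 14: From BI = 13.08, BM = 7.07, IM = 11, by the inverse law of cosines:
  cos(∠IBM) = (BI² + BM² - IM²) / (2·BI·BM)
  ∠IBM = 57.26°

Step 15: From IB = 13.08, IM = 11, BM = 7.07, by the inverse law of cosines:
  cos(∠BIM) = (IB² + IM² - BM²) / (2·IB·IM)
  ∠BIM = 32.74°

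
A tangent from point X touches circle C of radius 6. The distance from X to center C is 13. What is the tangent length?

The tangent, radius, and line from the external point to the center form a right triangle.
The right angle is where the tangent meets the radius.
By the Pythagorean theorem: tangent² + 6² = 13²
tangent² = 169 - 36 = 133
tangent = sqrt(133)

sqrt(133)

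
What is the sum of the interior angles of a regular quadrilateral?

The sum of interior angles of an n-sided polygon is (n - 2) * 180.
For n = 4: (4 - 2) * 180 = 2 * 180 = 360 degrees.

360 degrees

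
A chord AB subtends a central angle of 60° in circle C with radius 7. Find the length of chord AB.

Chord = 2(7) sin(30°) = 7

7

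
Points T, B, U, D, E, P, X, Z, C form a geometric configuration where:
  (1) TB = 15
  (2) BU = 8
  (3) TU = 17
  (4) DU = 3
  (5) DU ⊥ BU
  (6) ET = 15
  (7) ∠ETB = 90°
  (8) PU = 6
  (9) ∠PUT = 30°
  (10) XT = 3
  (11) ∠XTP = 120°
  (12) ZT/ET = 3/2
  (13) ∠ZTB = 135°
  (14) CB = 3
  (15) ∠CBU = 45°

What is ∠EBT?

Step 1: By the law of cosines on triangle BTE: BE² = 15² + 15² − 2·15·15·cos(90°) = 450, so BE = 15·√2.
Step 2: By the inverse law of cosines on triangle EBT: cos(∠EBT) = ((15·√2)² + 15² − 15²) / (2·15·√2·15) = 450/636.4 = 0.7071, so ∠EBT = 45°.

Therefore, the measure of angle ∠EBT = 45°.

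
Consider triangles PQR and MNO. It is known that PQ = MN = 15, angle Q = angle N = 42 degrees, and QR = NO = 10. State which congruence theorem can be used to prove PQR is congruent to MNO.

The given information provides:
PQ = MN = 15, angle Q = angle N = 42 degrees, and QR = NO = 10
This matches the SAS congruence theorem.
Two pairs of corresponding sides and the included angle are equal (Side-Angle-Side).

SAS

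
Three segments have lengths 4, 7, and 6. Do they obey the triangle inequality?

Sort the sides: 4, 6, 7.
It suffices to check that the sum of the two smallest exceeds the largest:
4 + 6 = 10 > 7. ✓
Yes, a valid triangle can be formed.

Yes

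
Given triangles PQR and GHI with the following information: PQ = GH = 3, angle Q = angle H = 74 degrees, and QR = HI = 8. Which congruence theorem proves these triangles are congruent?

The given information matches SAS: Two pairs of corresponding sides and the included angle are equal (Side-Angle-Side).

SAS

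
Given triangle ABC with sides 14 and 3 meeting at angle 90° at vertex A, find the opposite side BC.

By the law of cosines: BC^2 = AB^2 + AC^2 - 2*AB*AC*cos(A)
BC^2 = 14^2 + 3^2 - 2*14*3*cos(90°)
BC^2 = 196 + 9 - 84*(0)
BC^2 = 205
BC = sqrt(205)

sqrt(205)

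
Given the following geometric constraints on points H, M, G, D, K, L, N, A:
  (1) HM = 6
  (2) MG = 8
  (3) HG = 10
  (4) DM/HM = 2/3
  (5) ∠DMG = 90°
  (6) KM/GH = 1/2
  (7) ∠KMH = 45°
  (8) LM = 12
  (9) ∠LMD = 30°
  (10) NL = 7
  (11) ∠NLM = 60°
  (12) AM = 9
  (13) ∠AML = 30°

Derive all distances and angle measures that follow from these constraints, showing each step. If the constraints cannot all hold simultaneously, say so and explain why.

The constraints are consistent.

From the given relations:
  DM = 2/3·HM = 2/3·6 = 4
  KM = 1/2·GH = 1/2·10 = 5

Step 1: From HM = 6, MK = 5, and ∠HMK = 45°, by the law of cosines:
  HK² = HM² + MK² - 2·HM·MK·cos(45°) = 36 + 25 - 42.43 = 18.57
  HK ≈ 4.31

Step 2: From ML = 12, LN = 7, and ∠MLN = 60°, by the law of cosines:
  MN² = ML² + LN² - 2·ML·LN·cos(60°) = 144 + 49 - 84 = 109
  MN = √109

Step 3: From GM = 8, MD = 4, and ∠GMD = 90°, by the law of cosines:
  GD² = GM² + MD² - 2·GM·MD·cos(90°) = 64 + 16 - 0 = 80
  GD = 4·√5

Step 4: From DM = 4, ML = 12, and ∠DML = 30°, by the law of cosines:
  DL² = DM² + ML² - 2·DM·ML·cos(30°) = 16 + 144 - 83.14 = 76.86
  DL ≈ 8.77

Step 5: From LM = 12, MA = 9, and ∠LMA = 30°, by the law of cosines:
  LA² = LM² + MA² - 2·LM·MA·cos(30°) = 144 + 81 - 187.1 = 37.94
  LA ≈ 6.16

Step 6: From HG = 10, HM = 6, GM = 8, by the inverse law of cosines:
  cos(∠GHM) = (HG² + HM² - GM²) / (2·HG·HM)
  ∠GHM = 53.13°

Step 7: From MG = 8, MH = 6, GH = 10, by the inverse law of cosines:
  cos(∠GMH) = (MG² + MH² - GH²) / (2·MG·MH)
  ∠GMH = 90°

Step 8: From GH = 10, GM = 8, HM = 6, by the inverse law of cosines:
  cos(∠HGM) = (GH² + GM² - HM²) / (2·GH·GM)
  ∠HGM = 36.87°

Step 9: From HK = 4.31, HM = 6, KM = 5, by the inverse law of cosines:
  cos(∠KHM) = (HK² + HM² - KM²) / (2·HK·HM)
  ∠KHM = 55.12°

Step 10: From ML = 12, MN = √109, LN = 7, by the inverse law of cosines:
  cos(∠LMN) = (ML² + MN² - LN²) / (2·ML·MN)
  ∠LMN = 35.5°

Step 11: From GD = 4·√5, GM = 8, DM = 4, by the inverse law of cosines:
  cos(∠DGM) = (GD² + GM² - DM²) / (2·GD·GM)
  ∠DGM = 26.57°

Step 12: From DG = 4·√5, DM = 4, GM = 8, by the inverse law of cosines:
  cos(∠GDM) = (DG² + DM² - GM²) / (2·DG·DM)
  ∠GDM = 63.43°

Step 13: From DL = 8.77, DM = 4, LM = 12, by the inverse law of cosines:
  cos(∠LDM) = (DL² + DM² - LM²) / (2·DL·DM)
  ∠LDM = 136.81°

Step 14: From KH = 4.31, KM = 5, HM = 6, by the inverse law of cosines:
  cos(∠HKM) = (KH² + KM² - HM²) / (2·KH·KM)
  ∠HKM = 79.88°

Step 15: From LA = 6.16, LM = 12, AM = 9, by the inverse law of cosines:
  cos(∠ALM) = (LA² + LM² - AM²) / (2·LA·LM)
  ∠ALM = 46.94°

Step 16: From LD = 8.77, LM = 12, DM = 4, by the inverse law of cosines:
  cos(∠DLM) = (LD² + LM² - DM²) / (2·LD·LM)
  ∠DLM = 13.19°

Step 17: From NL = 7, NM = √109, LM = 12, by the inverse law of cosines:
  cos(∠LNM) = (NL² + NM² - LM²) / (2·NL·NM)
  ∠LNM = 84.5°

Step 18: From AL = 6.16, AM = 9, LM = 12, by the inverse law of cosines:
  cos(∠LAM) = (AL² + AM² - LM²) / (2·AL·AM)
  ∠LAM = 103.06°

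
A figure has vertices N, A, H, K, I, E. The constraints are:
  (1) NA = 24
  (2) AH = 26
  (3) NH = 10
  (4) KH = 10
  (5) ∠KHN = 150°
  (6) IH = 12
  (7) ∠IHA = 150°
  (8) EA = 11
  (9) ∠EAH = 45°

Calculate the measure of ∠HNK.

Step 1: By the law of cosines on triangle NHK: NK² = 10² + 10² − 2·10·10·cos(150°) = 373.21, so NK ≈ 19.32.
Step 2: By the inverse law of cosines on triangle HNK: cos(∠HNK) = (10² + 19.32² − 10²) / (2·10·19.32) = 373.21/386.37 = 0.9659, so ∠HNK = 15°.

Therefore, the measure of angle ∠HNK = 15°.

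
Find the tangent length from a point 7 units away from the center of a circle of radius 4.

Let T be the point of tangency. Then CT ⊥ PT (radius ⊥ tangent).
In right triangle CTP: CP² = CT² + PT²
7² = 4² + PT²
PT² = 33, PT = sqrt(33)

sqrt(33)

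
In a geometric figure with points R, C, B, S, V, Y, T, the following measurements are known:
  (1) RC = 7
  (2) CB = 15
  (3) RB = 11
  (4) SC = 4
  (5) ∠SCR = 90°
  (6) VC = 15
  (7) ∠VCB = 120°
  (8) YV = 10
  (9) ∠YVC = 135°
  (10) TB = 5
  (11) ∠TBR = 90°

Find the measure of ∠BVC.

Step 1: By the law of cosines on triangle VCB: VB² = 15² + 15² − 2·15·15·cos(120°) = 675, so VB = 15·√3.
Step 2: By the inverse law of cosines on triangle BVC: cos(∠BVC) = ((15·√3)² + 15² − 15²) / (2·15·√3·15) = 675/779.42 = 0.866, so ∠BVC = 30°.

Therefore, the measure of angle ∠BVC = 30°.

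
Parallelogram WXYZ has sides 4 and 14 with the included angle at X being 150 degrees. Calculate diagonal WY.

Using the law of cosines:
d^2 = 4^2 + 14^2 - 2(4)(14)cos(150 degrees)
d^2 = 16 + 196 - 112*-sqrt(3)/2
d^2 = 56*sqrt(3) + 212
d = 2*sqrt(14*sqrt(3) + 53)

2*sqrt(14*sqrt(3) + 53)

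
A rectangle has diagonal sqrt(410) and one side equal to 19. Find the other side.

The diagonal of a rectangle forms a right triangle with the two sides.
Rearranging the Pythagorean theorem: missing side = sqrt(d^2 - known^2).
= sqrt(410 - 361) = sqrt(49) = 7.

7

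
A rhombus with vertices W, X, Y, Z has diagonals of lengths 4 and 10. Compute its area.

The diagonals of a rhombus divide it into four right triangles.
Each triangle has legs 4/ 2 = 2 and 10/2 = 5, so each has area (1/2)*2*5 = 5.
Four such triangles give total area = (d1 * d2) / 2 = 20.

20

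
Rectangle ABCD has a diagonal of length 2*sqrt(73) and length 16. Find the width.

The diagonal of a rectangle forms a right triangle with the two sides.
Rearranging the Pythagorean theorem: missing side = sqrt(d^2 - known^2).
= sqrt(292 - 256) = sqrt(36) = 6.

6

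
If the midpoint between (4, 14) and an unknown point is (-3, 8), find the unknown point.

Using the midpoint formula: M = ((x1 + x2)/2, (y1 + y2)/2)
We know M = (-3, 8) and M = (4, 14)
For x: -3 = (4 + x2)/2, so x2 = 2*-3 - 4 = -10
For y: 8 = (14 + y2)/2, so y2 = 2*8 - 14 = 2
L = (-10, 2)

(-10, 2)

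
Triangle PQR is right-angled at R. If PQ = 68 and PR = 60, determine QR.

Rearranging the Pythagorean theorem to solve for the unknown leg:
leg^2 = hypotenuse^2 - known_leg^2 = 4624 - 3600 = 1024
leg = sqrt(1024) = 32.

32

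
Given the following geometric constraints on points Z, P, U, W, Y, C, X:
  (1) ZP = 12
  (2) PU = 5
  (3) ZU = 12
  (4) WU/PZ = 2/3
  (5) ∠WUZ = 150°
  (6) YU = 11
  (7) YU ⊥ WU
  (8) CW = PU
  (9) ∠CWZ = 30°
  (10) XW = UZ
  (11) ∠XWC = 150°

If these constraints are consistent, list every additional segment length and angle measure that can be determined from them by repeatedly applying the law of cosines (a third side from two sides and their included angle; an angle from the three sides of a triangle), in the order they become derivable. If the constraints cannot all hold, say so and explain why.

The constraints are consistent. Derivable facts, in order:
After 1 step:
- CX ≈ 16.52
- WY = √185
- ZW ≈ 19.35
- ∠PUZ = 77.98°
- ∠PZU = 24.05°
- ∠UPZ = 77.98°
After 2 steps:
- ZC ≈ 15.22
- ∠CXW = 8.7°
- ∠UWY = 53.97°
- ∠UWZ = 18.07°
- ∠UYW = 36.03°
- ∠UZW = 11.93°
- ∠WCX = 21.3°
After 3 steps:
- ∠CZW = 9.45°
- ∠WCZ = 140.55°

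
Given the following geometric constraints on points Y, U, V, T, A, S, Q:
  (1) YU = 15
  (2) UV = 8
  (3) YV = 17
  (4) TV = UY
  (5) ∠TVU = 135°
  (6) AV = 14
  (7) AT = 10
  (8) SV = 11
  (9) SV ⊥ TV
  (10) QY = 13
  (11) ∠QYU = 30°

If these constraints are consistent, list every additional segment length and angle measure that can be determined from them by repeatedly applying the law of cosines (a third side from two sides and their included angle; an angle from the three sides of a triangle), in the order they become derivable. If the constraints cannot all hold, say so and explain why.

The constraints are consistent. Derivable facts, in order:
After 1 step:
- TS ≈ 18.6
- UQ ≈ 7.5
- UT ≈ 21.42
- ∠ATV = 64.53°
- ∠AVT = 40.16°
- ∠TAV = 75.31°
- ∠UVY = 61.93°
- ∠UYV = 28.07°
- ∠VUY = 90°
After 2 steps:
- ∠QUY = 60.07°
- ∠STV = 36.25°
- ∠TSV = 53.75°
- ∠TUV = 29.69°
- ∠UQY = 89.93°
- ∠UTV = 15.31°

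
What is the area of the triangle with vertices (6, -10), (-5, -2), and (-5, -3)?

Using the Shoelace formula for a triangle:
Area = (1/2)|x0(y1 - y2) + x1(y2 - y0) + x2(y0 - y1)|
Area = (1/2)|6(-2 - -3) + -5(-3 - -10) + -5(-10 - -2)|
Area = (1/2)|6 + -35 + 40|
Area = (1/2)|11|
Area = (1/2)(11)
Area = 11/2

11/2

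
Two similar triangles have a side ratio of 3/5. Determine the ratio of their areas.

Area scales with the square of linear dimensions. If every length is multiplied by 3/5, then the area is multiplied by (3/5)^2 = 9/25.
The area ratio is 9:25.

9:25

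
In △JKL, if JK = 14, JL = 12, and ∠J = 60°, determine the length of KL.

Law of cosines: KL^2 = 14^2 + 12^2 - 2(14)(12)cos(60°) = 172, so KL = 2*sqrt(43).

2*sqrt(43)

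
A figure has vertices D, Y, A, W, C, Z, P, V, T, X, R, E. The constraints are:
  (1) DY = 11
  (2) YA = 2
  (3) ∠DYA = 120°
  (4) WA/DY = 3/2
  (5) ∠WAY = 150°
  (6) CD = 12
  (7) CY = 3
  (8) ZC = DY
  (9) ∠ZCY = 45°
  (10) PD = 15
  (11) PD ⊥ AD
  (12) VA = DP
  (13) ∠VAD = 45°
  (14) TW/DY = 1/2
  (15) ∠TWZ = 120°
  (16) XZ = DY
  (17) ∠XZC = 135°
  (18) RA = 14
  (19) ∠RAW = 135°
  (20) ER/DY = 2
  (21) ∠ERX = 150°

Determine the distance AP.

Step 1: By the law of cosines on triangle DYA: DA² = 11² + 2² − 2·11·2·cos(120°) = 147, so DA = 7·√3.
Step 2: By the law of cosines on triangle ADP: AP² = (7·√3)² + 15² − 2·7·√3·15·cos(90°) = 372, so AP = 2·√93.

Therefore, the length of AP = 2·√93.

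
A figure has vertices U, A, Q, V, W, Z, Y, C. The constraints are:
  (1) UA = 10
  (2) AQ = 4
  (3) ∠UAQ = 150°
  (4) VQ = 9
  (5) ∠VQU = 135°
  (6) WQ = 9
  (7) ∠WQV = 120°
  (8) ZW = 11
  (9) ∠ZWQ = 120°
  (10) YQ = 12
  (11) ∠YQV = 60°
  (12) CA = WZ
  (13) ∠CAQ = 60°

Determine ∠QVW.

Step 1: By the law of cosines on triangle VQW: VW² = 9² + 9² − 2·9·9·cos(120°) = 243, so VW = 9·√3.
Step 2: By the inverse law of cosines on triangle QVW: cos(∠QVW) = (9² + (9·√3)² − 9²) / (2·9·9·√3) = 243/280.59 = 0.866, so ∠QVW = 30°.

Therefore, the measure of angle ∠QVW = 30°.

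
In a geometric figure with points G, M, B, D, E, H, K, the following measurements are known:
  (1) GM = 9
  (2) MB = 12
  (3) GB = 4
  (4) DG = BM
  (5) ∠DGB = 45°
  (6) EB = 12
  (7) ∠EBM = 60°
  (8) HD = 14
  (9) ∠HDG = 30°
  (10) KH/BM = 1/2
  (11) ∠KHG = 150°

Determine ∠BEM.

Step 1: By the law of cosines on triangle EBM: EM² = 12² + 12² − 2·12·12·cos(60°) = 144, so EM = 12.
Step 2: By the inverse law of cosines on triangle BEM: cos(∠BEM) = (12² + 12² − 12²) / (2·12·12) = 144/288 = 0.5, so ∠BEM = 60°.

Therefore, the measure of angle ∠BEM = 60°.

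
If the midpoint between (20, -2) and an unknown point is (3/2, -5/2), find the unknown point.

Using the midpoint formula: M = ((x1 + x2)/2, (y1 + y2)/2)
We know M = (3/2, -5/2) and S = (20, -2)
For x: 3/2 = (20 + x2)/2, so x2 = 2*3/2 - 20 = -17
For y: -5/2 = (-2 + y2)/2, so y2 = 2*-5/2 - -2 = -3
P = (-17, -3)

(-17, -3)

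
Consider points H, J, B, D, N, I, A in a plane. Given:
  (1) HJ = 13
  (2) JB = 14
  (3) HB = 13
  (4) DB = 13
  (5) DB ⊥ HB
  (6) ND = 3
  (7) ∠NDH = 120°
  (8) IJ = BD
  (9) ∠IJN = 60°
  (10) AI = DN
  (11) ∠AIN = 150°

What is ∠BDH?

Step 1: By the law of cosines on triangle DBH: DH² = 13² + 13² − 2·13·13·cos(90°) = 338, so DH = 13·√2.
Step 2: By the inverse law of cosines on triangle BDH: cos(∠BDH) = (13² + (13·√2)² − 13²) / (2·13·13·√2) = 338/478 = 0.7071, so ∠BDH = 45°.

Therefore, the measure of angle ∠BDH = 45°.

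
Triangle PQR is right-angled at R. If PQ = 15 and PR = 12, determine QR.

Rearranging the Pythagorean theorem to solve for the unknown leg:
leg^2 = hypotenuse^2 - known_leg^2 = 225 - 144 = 81
leg = sqrt(81) = 9.

9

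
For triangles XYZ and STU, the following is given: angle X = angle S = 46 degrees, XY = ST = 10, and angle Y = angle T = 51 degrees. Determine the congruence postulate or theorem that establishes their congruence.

Consider the given information: angle X = angle S = 46 degrees, XY = ST = 10, and angle Y = angle T = 51 degrees
This is not SSS or AAS: SSS requires all three pairs of sides, but we don't have that. AAS requires two angles and a non-included side.
The correct criterion is ASA. Two pairs of corresponding angles and the included side are equal (Angle-Side-Angle).

ASA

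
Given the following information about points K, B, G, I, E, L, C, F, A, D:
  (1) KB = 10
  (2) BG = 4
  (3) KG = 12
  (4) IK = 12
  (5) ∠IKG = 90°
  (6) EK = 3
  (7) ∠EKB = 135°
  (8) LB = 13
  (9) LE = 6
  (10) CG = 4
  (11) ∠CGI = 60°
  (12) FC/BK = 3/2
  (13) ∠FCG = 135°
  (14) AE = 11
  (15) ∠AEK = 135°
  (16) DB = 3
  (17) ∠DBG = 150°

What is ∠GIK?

Step 1: By the law of cosines on triangle IKG: IG² = 12² + 12² − 2·12·12·cos(90°) = 288, so IG = 12·√2.
Step 2: By the inverse law of cosines on triangle GIK: cos(∠GIK) = ((12·√2)² + 12² − 12²) / (2·12·√2·12) = 288/407.29 = 0.7071, so ∠GIK = 45°.

Therefore, the measure of angle ∠GIK = 45°.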